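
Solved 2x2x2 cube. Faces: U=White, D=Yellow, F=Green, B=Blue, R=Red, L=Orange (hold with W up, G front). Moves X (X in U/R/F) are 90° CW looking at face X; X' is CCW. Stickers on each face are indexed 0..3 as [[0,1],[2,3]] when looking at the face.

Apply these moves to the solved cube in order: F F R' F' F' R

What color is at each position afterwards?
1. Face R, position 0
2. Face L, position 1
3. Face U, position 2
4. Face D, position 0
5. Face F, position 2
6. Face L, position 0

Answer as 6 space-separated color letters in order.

Answer: R O G B W O

Derivation:
After move 1 (F): F=GGGG U=WWOO R=WRWR D=RRYY L=OYOY
After move 2 (F): F=GGGG U=WWYY R=OROR D=WWYY L=OROR
After move 3 (R'): R=RROO U=WBYB F=GWGY D=WGYG B=YBWB
After move 4 (F'): F=WYGG U=WBRO R=GRWO D=RRYG L=OBOY
After move 5 (F'): F=YGWG U=WBGW R=RRRO D=BYYG L=OOOR
After move 6 (R): R=RROR U=WGGG F=YYWG D=BWYY B=WBBB
Query 1: R[0] = R
Query 2: L[1] = O
Query 3: U[2] = G
Query 4: D[0] = B
Query 5: F[2] = W
Query 6: L[0] = O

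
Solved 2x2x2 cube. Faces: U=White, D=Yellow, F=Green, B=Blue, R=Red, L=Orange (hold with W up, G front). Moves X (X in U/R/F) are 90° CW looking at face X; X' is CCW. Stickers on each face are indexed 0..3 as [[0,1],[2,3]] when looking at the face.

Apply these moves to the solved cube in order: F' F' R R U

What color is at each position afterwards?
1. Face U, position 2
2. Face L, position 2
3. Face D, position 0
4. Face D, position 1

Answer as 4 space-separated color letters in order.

After move 1 (F'): F=GGGG U=WWRR R=YRYR D=OOYY L=OWOW
After move 2 (F'): F=GGGG U=WWYY R=OROR D=WWYY L=OROR
After move 3 (R): R=OORR U=WGYG F=GWGY D=WBYB B=YBWB
After move 4 (R): R=RORO U=WWYY F=GBGB D=WWYY B=GBGB
After move 5 (U): U=YWYW F=ROGB R=GBRO B=ORGB L=GBOR
Query 1: U[2] = Y
Query 2: L[2] = O
Query 3: D[0] = W
Query 4: D[1] = W

Answer: Y O W W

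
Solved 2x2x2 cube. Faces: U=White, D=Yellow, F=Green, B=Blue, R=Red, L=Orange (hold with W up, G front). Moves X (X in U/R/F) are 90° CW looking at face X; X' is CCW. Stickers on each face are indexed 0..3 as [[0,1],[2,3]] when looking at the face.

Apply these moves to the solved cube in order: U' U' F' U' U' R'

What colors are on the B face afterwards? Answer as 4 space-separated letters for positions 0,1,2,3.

After move 1 (U'): U=WWWW F=OOGG R=GGRR B=RRBB L=BBOO
After move 2 (U'): U=WWWW F=BBGG R=OORR B=GGBB L=RROO
After move 3 (F'): F=BGBG U=WWOR R=YOYR D=ROYY L=RWOW
After move 4 (U'): U=WRWO F=RWBG R=BGYR B=YOBB L=GGOW
After move 5 (U'): U=ROWW F=GGBG R=RWYR B=BGBB L=YOOW
After move 6 (R'): R=WRRY U=RBWB F=GOBW D=RGYG B=YGOB
Query: B face = YGOB

Answer: Y G O B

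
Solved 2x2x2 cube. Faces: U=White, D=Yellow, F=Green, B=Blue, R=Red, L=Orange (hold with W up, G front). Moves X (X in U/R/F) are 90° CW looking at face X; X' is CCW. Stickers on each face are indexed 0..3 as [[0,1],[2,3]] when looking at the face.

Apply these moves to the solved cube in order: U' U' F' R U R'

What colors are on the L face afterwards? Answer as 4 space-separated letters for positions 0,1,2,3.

Answer: B O O W

Derivation:
After move 1 (U'): U=WWWW F=OOGG R=GGRR B=RRBB L=BBOO
After move 2 (U'): U=WWWW F=BBGG R=OORR B=GGBB L=RROO
After move 3 (F'): F=BGBG U=WWOR R=YOYR D=ROYY L=RWOW
After move 4 (R): R=YYRO U=WGOG F=BOBY D=RBYG B=RGWB
After move 5 (U): U=OWGG F=YYBY R=RGRO B=RWWB L=BOOW
After move 6 (R'): R=GORR U=OWGR F=YWBG D=RYYY B=GWBB
Query: L face = BOOW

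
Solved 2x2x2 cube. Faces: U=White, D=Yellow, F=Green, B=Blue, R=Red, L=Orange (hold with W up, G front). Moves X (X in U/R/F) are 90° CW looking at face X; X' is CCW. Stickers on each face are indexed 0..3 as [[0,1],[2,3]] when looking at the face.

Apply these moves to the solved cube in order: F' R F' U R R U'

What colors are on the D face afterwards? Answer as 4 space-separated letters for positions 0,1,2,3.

After move 1 (F'): F=GGGG U=WWRR R=YRYR D=OOYY L=OWOW
After move 2 (R): R=YYRR U=WGRG F=GOGY D=OBYB B=RBWB
After move 3 (F'): F=OYGG U=WGYR R=BYOR D=WWYB L=OGOR
After move 4 (U): U=YWRG F=BYGG R=RBOR B=OGWB L=OYOR
After move 5 (R): R=ORRB U=YYRG F=BWGB D=WWYO B=GGWB
After move 6 (R): R=ROBR U=YWRB F=BWGO D=WWYG B=GGYB
After move 7 (U'): U=WBYR F=OYGO R=BWBR B=ROYB L=GGOR
Query: D face = WWYG

Answer: W W Y G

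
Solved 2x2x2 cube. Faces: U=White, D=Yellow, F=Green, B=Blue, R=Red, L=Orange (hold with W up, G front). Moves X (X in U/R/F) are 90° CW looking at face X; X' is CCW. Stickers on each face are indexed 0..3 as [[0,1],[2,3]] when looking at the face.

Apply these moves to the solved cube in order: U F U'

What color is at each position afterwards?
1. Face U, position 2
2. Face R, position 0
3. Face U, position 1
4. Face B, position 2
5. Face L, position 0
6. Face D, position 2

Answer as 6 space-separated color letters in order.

Answer: W G G B O Y

Derivation:
After move 1 (U): U=WWWW F=RRGG R=BBRR B=OOBB L=GGOO
After move 2 (F): F=GRGR U=WWOG R=WBWR D=RBYY L=GYOY
After move 3 (U'): U=WGWO F=GYGR R=GRWR B=WBBB L=OOOY
Query 1: U[2] = W
Query 2: R[0] = G
Query 3: U[1] = G
Query 4: B[2] = B
Query 5: L[0] = O
Query 6: D[2] = Y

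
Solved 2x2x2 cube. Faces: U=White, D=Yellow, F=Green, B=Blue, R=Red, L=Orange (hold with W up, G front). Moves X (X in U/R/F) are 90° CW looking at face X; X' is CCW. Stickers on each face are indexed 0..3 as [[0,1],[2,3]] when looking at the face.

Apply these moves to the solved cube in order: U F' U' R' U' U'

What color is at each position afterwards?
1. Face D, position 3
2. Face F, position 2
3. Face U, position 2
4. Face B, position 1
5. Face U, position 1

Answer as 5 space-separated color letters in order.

Answer: G R B R W

Derivation:
After move 1 (U): U=WWWW F=RRGG R=BBRR B=OOBB L=GGOO
After move 2 (F'): F=RGRG U=WWBR R=YBYR D=GOYY L=GWOW
After move 3 (U'): U=WRWB F=GWRG R=RGYR B=YBBB L=OOOW
After move 4 (R'): R=GRRY U=WBWY F=GRRB D=GWYG B=YBOB
After move 5 (U'): U=BYWW F=OORB R=GRRY B=GROB L=YBOW
After move 6 (U'): U=YWBW F=YBRB R=OORY B=GROB L=GROW
Query 1: D[3] = G
Query 2: F[2] = R
Query 3: U[2] = B
Query 4: B[1] = R
Query 5: U[1] = W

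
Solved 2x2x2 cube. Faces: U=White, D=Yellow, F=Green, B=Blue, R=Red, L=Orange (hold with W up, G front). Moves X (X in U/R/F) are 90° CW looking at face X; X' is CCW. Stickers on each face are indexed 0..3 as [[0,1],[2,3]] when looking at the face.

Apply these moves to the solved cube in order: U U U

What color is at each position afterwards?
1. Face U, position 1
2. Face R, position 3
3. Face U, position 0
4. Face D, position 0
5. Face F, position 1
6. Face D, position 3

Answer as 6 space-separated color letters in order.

After move 1 (U): U=WWWW F=RRGG R=BBRR B=OOBB L=GGOO
After move 2 (U): U=WWWW F=BBGG R=OORR B=GGBB L=RROO
After move 3 (U): U=WWWW F=OOGG R=GGRR B=RRBB L=BBOO
Query 1: U[1] = W
Query 2: R[3] = R
Query 3: U[0] = W
Query 4: D[0] = Y
Query 5: F[1] = O
Query 6: D[3] = Y

Answer: W R W Y O Y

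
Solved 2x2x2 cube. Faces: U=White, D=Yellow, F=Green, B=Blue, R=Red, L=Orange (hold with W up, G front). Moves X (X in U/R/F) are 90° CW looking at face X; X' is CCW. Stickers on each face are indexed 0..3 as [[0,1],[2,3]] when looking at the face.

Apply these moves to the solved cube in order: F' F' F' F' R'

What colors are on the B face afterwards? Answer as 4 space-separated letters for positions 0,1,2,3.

Answer: Y B Y B

Derivation:
After move 1 (F'): F=GGGG U=WWRR R=YRYR D=OOYY L=OWOW
After move 2 (F'): F=GGGG U=WWYY R=OROR D=WWYY L=OROR
After move 3 (F'): F=GGGG U=WWOO R=WRWR D=RRYY L=OYOY
After move 4 (F'): F=GGGG U=WWWW R=RRRR D=YYYY L=OOOO
After move 5 (R'): R=RRRR U=WBWB F=GWGW D=YGYG B=YBYB
Query: B face = YBYB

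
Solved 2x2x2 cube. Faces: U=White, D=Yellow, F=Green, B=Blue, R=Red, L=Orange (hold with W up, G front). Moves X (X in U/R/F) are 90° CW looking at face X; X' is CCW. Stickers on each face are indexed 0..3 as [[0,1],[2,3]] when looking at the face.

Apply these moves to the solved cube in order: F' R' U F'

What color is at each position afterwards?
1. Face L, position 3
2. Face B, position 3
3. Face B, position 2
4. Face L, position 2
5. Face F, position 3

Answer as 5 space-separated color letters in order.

Answer: B B O O G

Derivation:
After move 1 (F'): F=GGGG U=WWRR R=YRYR D=OOYY L=OWOW
After move 2 (R'): R=RRYY U=WBRB F=GWGR D=OGYG B=YBOB
After move 3 (U): U=RWBB F=RRGR R=YBYY B=OWOB L=GWOW
After move 4 (F'): F=RRRG U=RWYY R=GBOY D=WWYG L=GBOB
Query 1: L[3] = B
Query 2: B[3] = B
Query 3: B[2] = O
Query 4: L[2] = O
Query 5: F[3] = G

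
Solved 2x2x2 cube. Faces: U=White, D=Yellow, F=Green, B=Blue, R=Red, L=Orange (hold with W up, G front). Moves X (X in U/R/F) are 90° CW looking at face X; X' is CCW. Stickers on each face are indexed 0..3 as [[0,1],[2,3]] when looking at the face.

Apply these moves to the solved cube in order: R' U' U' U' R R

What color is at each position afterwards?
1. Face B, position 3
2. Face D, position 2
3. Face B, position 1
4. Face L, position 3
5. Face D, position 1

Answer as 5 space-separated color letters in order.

After move 1 (R'): R=RRRR U=WBWB F=GWGW D=YGYG B=YBYB
After move 2 (U'): U=BBWW F=OOGW R=GWRR B=RRYB L=YBOO
After move 3 (U'): U=BWBW F=YBGW R=OORR B=GWYB L=RROO
After move 4 (U'): U=WWBB F=RRGW R=YBRR B=OOYB L=GWOO
After move 5 (R): R=RYRB U=WRBW F=RGGG D=YYYO B=BOWB
After move 6 (R): R=RRBY U=WGBG F=RYGO D=YWYB B=WORB
Query 1: B[3] = B
Query 2: D[2] = Y
Query 3: B[1] = O
Query 4: L[3] = O
Query 5: D[1] = W

Answer: B Y O O W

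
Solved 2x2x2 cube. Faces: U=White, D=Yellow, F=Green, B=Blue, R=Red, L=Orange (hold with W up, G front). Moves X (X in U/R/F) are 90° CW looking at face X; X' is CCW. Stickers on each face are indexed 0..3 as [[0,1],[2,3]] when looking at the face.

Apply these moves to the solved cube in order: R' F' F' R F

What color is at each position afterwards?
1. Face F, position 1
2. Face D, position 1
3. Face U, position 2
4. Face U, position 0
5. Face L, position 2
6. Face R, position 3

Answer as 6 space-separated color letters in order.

After move 1 (R'): R=RRRR U=WBWB F=GWGW D=YGYG B=YBYB
After move 2 (F'): F=WWGG U=WBRR R=GRYR D=OOYG L=OBOW
After move 3 (F'): F=WGWG U=WBGY R=OROR D=BWYG L=OROR
After move 4 (R): R=OORR U=WGGG F=WWWG D=BYYY B=YBBB
After move 5 (F): F=WWGW U=WGRR R=GOGR D=ROYY L=OBOY
Query 1: F[1] = W
Query 2: D[1] = O
Query 3: U[2] = R
Query 4: U[0] = W
Query 5: L[2] = O
Query 6: R[3] = R

Answer: W O R W O R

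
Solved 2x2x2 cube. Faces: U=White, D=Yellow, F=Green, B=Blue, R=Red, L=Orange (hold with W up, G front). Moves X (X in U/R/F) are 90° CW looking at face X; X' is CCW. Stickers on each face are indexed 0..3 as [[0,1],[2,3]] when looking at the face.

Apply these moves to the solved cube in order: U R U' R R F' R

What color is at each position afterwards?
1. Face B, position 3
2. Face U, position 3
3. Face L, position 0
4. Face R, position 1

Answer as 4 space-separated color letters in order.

After move 1 (U): U=WWWW F=RRGG R=BBRR B=OOBB L=GGOO
After move 2 (R): R=RBRB U=WRWG F=RYGY D=YBYO B=WOWB
After move 3 (U'): U=RGWW F=GGGY R=RYRB B=RBWB L=WOOO
After move 4 (R): R=RRBY U=RGWY F=GBGO D=YWYR B=WBGB
After move 5 (R): R=BRYR U=RBWO F=GWGR D=YGYW B=YBGB
After move 6 (F'): F=WRGG U=RBBY R=GRYR D=OOYW L=WOOW
After move 7 (R): R=YGRR U=RRBG F=WOGW D=OGYY B=YBBB
Query 1: B[3] = B
Query 2: U[3] = G
Query 3: L[0] = W
Query 4: R[1] = G

Answer: B G W G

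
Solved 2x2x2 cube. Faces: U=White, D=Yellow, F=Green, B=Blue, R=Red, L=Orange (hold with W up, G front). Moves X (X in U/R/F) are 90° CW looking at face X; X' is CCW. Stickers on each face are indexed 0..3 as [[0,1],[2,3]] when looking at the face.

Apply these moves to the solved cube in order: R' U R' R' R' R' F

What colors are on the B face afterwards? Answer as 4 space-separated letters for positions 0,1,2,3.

Answer: O O Y B

Derivation:
After move 1 (R'): R=RRRR U=WBWB F=GWGW D=YGYG B=YBYB
After move 2 (U): U=WWBB F=RRGW R=YBRR B=OOYB L=GWOO
After move 3 (R'): R=BRYR U=WYBO F=RWGB D=YRYW B=GOGB
After move 4 (R'): R=RRBY U=WGBG F=RYGO D=YWYB B=WORB
After move 5 (R'): R=RYRB U=WRBW F=RGGG D=YYYO B=BOWB
After move 6 (R'): R=YBRR U=WWBB F=RRGW D=YGYG B=OOYB
After move 7 (F): F=GRWR U=WWOW R=BBBR D=RYYG L=GYOG
Query: B face = OOYB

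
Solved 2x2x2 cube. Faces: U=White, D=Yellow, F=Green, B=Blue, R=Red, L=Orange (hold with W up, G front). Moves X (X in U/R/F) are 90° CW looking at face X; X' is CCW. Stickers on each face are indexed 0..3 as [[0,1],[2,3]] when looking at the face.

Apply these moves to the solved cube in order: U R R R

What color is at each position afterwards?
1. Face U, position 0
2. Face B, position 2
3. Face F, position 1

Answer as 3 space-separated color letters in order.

Answer: W Y W

Derivation:
After move 1 (U): U=WWWW F=RRGG R=BBRR B=OOBB L=GGOO
After move 2 (R): R=RBRB U=WRWG F=RYGY D=YBYO B=WOWB
After move 3 (R): R=RRBB U=WYWY F=RBGO D=YWYW B=GORB
After move 4 (R): R=BRBR U=WBWO F=RWGW D=YRYG B=YOYB
Query 1: U[0] = W
Query 2: B[2] = Y
Query 3: F[1] = W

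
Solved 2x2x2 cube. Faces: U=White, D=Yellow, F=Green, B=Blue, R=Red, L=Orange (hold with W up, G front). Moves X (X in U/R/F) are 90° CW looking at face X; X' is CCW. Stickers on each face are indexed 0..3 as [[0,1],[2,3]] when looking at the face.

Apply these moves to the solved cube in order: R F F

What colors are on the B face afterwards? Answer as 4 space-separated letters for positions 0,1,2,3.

After move 1 (R): R=RRRR U=WGWG F=GYGY D=YBYB B=WBWB
After move 2 (F): F=GGYY U=WGOO R=WRGR D=RRYB L=OYOB
After move 3 (F): F=YGYG U=WGBY R=OROR D=GWYB L=OROR
Query: B face = WBWB

Answer: W B W B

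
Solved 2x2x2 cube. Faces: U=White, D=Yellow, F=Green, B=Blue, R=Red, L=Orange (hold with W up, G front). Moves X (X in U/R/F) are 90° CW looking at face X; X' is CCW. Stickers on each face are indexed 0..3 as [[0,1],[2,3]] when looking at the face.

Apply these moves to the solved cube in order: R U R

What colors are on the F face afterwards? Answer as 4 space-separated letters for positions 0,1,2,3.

Answer: R B G B

Derivation:
After move 1 (R): R=RRRR U=WGWG F=GYGY D=YBYB B=WBWB
After move 2 (U): U=WWGG F=RRGY R=WBRR B=OOWB L=GYOO
After move 3 (R): R=RWRB U=WRGY F=RBGB D=YWYO B=GOWB
Query: F face = RBGB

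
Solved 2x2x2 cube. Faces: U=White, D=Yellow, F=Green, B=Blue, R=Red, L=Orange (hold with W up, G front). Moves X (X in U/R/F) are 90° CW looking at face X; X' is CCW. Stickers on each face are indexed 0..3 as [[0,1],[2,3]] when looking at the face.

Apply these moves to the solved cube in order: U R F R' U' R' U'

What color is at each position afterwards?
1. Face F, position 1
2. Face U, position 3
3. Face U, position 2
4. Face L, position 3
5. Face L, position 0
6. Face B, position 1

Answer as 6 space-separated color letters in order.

After move 1 (U): U=WWWW F=RRGG R=BBRR B=OOBB L=GGOO
After move 2 (R): R=RBRB U=WRWG F=RYGY D=YBYO B=WOWB
After move 3 (F): F=GRYY U=WROG R=WBGB D=RRYO L=GYOB
After move 4 (R'): R=BBWG U=WWOW F=GRYG D=RRYY B=OORB
After move 5 (U'): U=WWWO F=GYYG R=GRWG B=BBRB L=OOOB
After move 6 (R'): R=RGGW U=WRWB F=GWYO D=RYYG B=YBRB
After move 7 (U'): U=RBWW F=OOYO R=GWGW B=RGRB L=YBOB
Query 1: F[1] = O
Query 2: U[3] = W
Query 3: U[2] = W
Query 4: L[3] = B
Query 5: L[0] = Y
Query 6: B[1] = G

Answer: O W W B Y G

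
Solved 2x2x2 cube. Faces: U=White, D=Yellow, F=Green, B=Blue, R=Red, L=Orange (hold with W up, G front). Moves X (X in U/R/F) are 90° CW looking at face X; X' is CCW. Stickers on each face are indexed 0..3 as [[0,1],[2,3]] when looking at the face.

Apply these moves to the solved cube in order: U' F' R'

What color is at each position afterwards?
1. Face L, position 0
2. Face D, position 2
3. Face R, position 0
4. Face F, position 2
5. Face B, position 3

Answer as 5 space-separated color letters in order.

After move 1 (U'): U=WWWW F=OOGG R=GGRR B=RRBB L=BBOO
After move 2 (F'): F=OGOG U=WWGR R=YGYR D=BOYY L=BWOW
After move 3 (R'): R=GRYY U=WBGR F=OWOR D=BGYG B=YROB
Query 1: L[0] = B
Query 2: D[2] = Y
Query 3: R[0] = G
Query 4: F[2] = O
Query 5: B[3] = B

Answer: B Y G O B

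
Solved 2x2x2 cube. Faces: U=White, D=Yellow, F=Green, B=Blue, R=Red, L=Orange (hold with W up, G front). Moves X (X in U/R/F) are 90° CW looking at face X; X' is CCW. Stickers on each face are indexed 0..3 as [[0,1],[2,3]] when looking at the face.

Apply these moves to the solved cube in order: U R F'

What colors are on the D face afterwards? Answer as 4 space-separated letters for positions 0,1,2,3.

After move 1 (U): U=WWWW F=RRGG R=BBRR B=OOBB L=GGOO
After move 2 (R): R=RBRB U=WRWG F=RYGY D=YBYO B=WOWB
After move 3 (F'): F=YYRG U=WRRR R=BBYB D=GOYO L=GGOW
Query: D face = GOYO

Answer: G O Y O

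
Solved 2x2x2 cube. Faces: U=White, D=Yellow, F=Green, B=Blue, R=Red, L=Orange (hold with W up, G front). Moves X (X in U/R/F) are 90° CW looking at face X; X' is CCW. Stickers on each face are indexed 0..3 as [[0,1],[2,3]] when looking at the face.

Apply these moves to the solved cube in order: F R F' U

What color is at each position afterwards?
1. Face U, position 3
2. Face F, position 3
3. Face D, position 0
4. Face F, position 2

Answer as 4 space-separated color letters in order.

After move 1 (F): F=GGGG U=WWOO R=WRWR D=RRYY L=OYOY
After move 2 (R): R=WWRR U=WGOG F=GRGY D=RBYB B=OBWB
After move 3 (F'): F=RYGG U=WGWR R=BWRR D=YYYB L=OGOO
After move 4 (U): U=WWRG F=BWGG R=OBRR B=OGWB L=RYOO
Query 1: U[3] = G
Query 2: F[3] = G
Query 3: D[0] = Y
Query 4: F[2] = G

Answer: G G Y G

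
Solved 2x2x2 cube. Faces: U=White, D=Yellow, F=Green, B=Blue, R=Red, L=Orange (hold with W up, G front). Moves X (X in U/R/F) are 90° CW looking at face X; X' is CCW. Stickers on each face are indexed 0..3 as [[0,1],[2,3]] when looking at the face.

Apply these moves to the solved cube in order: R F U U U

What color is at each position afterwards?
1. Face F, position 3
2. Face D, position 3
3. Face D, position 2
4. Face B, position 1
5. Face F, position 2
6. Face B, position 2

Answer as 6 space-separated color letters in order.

Answer: Y B Y R Y W

Derivation:
After move 1 (R): R=RRRR U=WGWG F=GYGY D=YBYB B=WBWB
After move 2 (F): F=GGYY U=WGOO R=WRGR D=RRYB L=OYOB
After move 3 (U): U=OWOG F=WRYY R=WBGR B=OYWB L=GGOB
After move 4 (U): U=OOGW F=WBYY R=OYGR B=GGWB L=WROB
After move 5 (U): U=GOWO F=OYYY R=GGGR B=WRWB L=WBOB
Query 1: F[3] = Y
Query 2: D[3] = B
Query 3: D[2] = Y
Query 4: B[1] = R
Query 5: F[2] = Y
Query 6: B[2] = W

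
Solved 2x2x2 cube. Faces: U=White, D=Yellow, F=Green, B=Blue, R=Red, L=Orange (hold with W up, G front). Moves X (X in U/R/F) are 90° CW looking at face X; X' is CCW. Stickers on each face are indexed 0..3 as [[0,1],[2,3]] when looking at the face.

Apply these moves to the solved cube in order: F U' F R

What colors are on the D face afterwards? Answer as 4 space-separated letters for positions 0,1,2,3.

Answer: W B Y W

Derivation:
After move 1 (F): F=GGGG U=WWOO R=WRWR D=RRYY L=OYOY
After move 2 (U'): U=WOWO F=OYGG R=GGWR B=WRBB L=BBOY
After move 3 (F): F=GOGY U=WOYB R=WGOR D=WGYY L=BROR
After move 4 (R): R=OWRG U=WOYY F=GGGY D=WBYW B=BROB
Query: D face = WBYW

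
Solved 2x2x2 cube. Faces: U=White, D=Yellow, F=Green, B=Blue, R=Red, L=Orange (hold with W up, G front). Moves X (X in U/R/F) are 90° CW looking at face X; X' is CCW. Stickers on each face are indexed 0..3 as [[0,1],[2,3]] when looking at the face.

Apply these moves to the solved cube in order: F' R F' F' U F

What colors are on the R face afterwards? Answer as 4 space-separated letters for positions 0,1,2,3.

Answer: O B G R

Derivation:
After move 1 (F'): F=GGGG U=WWRR R=YRYR D=OOYY L=OWOW
After move 2 (R): R=YYRR U=WGRG F=GOGY D=OBYB B=RBWB
After move 3 (F'): F=OYGG U=WGYR R=BYOR D=WWYB L=OGOR
After move 4 (F'): F=YGOG U=WGBO R=WYWR D=GRYB L=OROY
After move 5 (U): U=BWOG F=WYOG R=RBWR B=ORWB L=YGOY
After move 6 (F): F=OWGY U=BWYG R=OBGR D=WRYB L=YGOR
Query: R face = OBGR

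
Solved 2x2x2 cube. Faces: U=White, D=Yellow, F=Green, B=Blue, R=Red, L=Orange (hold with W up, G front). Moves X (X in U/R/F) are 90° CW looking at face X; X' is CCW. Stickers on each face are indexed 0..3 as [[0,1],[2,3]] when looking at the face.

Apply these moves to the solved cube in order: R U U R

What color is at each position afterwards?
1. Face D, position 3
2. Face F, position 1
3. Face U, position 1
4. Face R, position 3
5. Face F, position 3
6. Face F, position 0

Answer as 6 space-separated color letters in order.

Answer: G B B O B W

Derivation:
After move 1 (R): R=RRRR U=WGWG F=GYGY D=YBYB B=WBWB
After move 2 (U): U=WWGG F=RRGY R=WBRR B=OOWB L=GYOO
After move 3 (U): U=GWGW F=WBGY R=OORR B=GYWB L=RROO
After move 4 (R): R=RORO U=GBGY F=WBGB D=YWYG B=WYWB
Query 1: D[3] = G
Query 2: F[1] = B
Query 3: U[1] = B
Query 4: R[3] = O
Query 5: F[3] = B
Query 6: F[0] = W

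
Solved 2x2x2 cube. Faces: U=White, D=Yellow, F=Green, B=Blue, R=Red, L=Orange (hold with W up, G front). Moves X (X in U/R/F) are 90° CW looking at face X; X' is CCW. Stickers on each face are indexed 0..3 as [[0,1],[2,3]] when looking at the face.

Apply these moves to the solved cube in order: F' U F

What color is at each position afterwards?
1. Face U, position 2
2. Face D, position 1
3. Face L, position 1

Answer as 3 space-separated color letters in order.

Answer: W B O

Derivation:
After move 1 (F'): F=GGGG U=WWRR R=YRYR D=OOYY L=OWOW
After move 2 (U): U=RWRW F=YRGG R=BBYR B=OWBB L=GGOW
After move 3 (F): F=GYGR U=RWWG R=RBWR D=YBYY L=GOOO
Query 1: U[2] = W
Query 2: D[1] = B
Query 3: L[1] = O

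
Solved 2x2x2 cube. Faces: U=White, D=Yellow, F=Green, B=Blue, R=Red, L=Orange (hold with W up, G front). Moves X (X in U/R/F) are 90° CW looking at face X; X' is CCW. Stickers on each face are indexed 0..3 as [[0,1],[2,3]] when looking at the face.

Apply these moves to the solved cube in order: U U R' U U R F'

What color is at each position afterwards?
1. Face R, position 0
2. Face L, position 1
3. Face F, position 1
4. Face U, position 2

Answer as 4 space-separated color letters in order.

After move 1 (U): U=WWWW F=RRGG R=BBRR B=OOBB L=GGOO
After move 2 (U): U=WWWW F=BBGG R=OORR B=GGBB L=RROO
After move 3 (R'): R=OROR U=WBWG F=BWGW D=YBYG B=YGYB
After move 4 (U): U=WWGB F=ORGW R=YGOR B=RRYB L=BWOO
After move 5 (U): U=GWBW F=YGGW R=RROR B=BWYB L=OROO
After move 6 (R): R=ORRR U=GGBW F=YBGG D=YYYB B=WWWB
After move 7 (F'): F=BGYG U=GGOR R=YRYR D=ROYB L=OWOB
Query 1: R[0] = Y
Query 2: L[1] = W
Query 3: F[1] = G
Query 4: U[2] = O

Answer: Y W G O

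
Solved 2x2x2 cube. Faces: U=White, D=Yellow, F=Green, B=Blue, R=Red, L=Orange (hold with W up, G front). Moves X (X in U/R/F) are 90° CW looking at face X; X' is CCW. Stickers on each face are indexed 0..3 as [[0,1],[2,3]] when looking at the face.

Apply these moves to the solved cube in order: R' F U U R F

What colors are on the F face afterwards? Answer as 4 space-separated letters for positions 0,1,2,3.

After move 1 (R'): R=RRRR U=WBWB F=GWGW D=YGYG B=YBYB
After move 2 (F): F=GGWW U=WBOO R=WRBR D=RRYG L=OYOG
After move 3 (U): U=OWOB F=WRWW R=YBBR B=OYYB L=GGOG
After move 4 (U): U=OOBW F=YBWW R=OYBR B=GGYB L=WROG
After move 5 (R): R=BORY U=OBBW F=YRWG D=RYYG B=WGOB
After move 6 (F): F=WYGR U=OBGR R=BOWY D=RBYG L=WROY
Query: F face = WYGR

Answer: W Y G R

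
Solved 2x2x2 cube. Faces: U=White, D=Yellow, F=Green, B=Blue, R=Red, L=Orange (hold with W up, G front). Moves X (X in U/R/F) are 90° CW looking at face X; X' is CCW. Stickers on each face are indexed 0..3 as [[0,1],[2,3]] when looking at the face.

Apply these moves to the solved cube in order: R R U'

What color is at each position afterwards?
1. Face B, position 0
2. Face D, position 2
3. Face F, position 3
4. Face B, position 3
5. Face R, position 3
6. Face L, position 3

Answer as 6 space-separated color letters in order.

Answer: R Y B B R O

Derivation:
After move 1 (R): R=RRRR U=WGWG F=GYGY D=YBYB B=WBWB
After move 2 (R): R=RRRR U=WYWY F=GBGB D=YWYW B=GBGB
After move 3 (U'): U=YYWW F=OOGB R=GBRR B=RRGB L=GBOO
Query 1: B[0] = R
Query 2: D[2] = Y
Query 3: F[3] = B
Query 4: B[3] = B
Query 5: R[3] = R
Query 6: L[3] = O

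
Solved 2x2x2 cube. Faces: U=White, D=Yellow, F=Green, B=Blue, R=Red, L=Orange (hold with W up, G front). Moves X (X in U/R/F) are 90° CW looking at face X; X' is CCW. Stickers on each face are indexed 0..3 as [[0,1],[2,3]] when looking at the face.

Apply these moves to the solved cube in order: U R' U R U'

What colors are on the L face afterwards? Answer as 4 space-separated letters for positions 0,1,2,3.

After move 1 (U): U=WWWW F=RRGG R=BBRR B=OOBB L=GGOO
After move 2 (R'): R=BRBR U=WBWO F=RWGW D=YRYG B=YOYB
After move 3 (U): U=WWOB F=BRGW R=YOBR B=GGYB L=RWOO
After move 4 (R): R=BYRO U=WROW F=BRGG D=YYYG B=BGWB
After move 5 (U'): U=RWWO F=RWGG R=BRRO B=BYWB L=BGOO
Query: L face = BGOO

Answer: B G O O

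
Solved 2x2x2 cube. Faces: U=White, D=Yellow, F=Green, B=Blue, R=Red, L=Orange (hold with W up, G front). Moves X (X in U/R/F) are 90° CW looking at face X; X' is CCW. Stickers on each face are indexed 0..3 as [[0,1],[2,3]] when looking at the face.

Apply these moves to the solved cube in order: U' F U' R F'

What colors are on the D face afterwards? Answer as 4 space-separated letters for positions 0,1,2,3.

Answer: R Y Y W

Derivation:
After move 1 (U'): U=WWWW F=OOGG R=GGRR B=RRBB L=BBOO
After move 2 (F): F=GOGO U=WWOB R=WGWR D=RGYY L=BYOY
After move 3 (U'): U=WBWO F=BYGO R=GOWR B=WGBB L=RROY
After move 4 (R): R=WGRO U=WYWO F=BGGY D=RBYW B=OGBB
After move 5 (F'): F=GYBG U=WYWR R=BGRO D=RYYW L=ROOW
Query: D face = RYYW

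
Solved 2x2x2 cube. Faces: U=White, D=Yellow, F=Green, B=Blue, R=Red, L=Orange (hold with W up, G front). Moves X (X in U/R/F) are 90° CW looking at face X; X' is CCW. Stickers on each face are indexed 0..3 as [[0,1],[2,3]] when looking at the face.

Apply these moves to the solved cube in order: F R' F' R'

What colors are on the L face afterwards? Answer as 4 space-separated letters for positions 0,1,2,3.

Answer: O B O O

Derivation:
After move 1 (F): F=GGGG U=WWOO R=WRWR D=RRYY L=OYOY
After move 2 (R'): R=RRWW U=WBOB F=GWGO D=RGYG B=YBRB
After move 3 (F'): F=WOGG U=WBRW R=GRRW D=YYYG L=OBOO
After move 4 (R'): R=RWGR U=WRRY F=WBGW D=YOYG B=GBYB
Query: L face = OBOO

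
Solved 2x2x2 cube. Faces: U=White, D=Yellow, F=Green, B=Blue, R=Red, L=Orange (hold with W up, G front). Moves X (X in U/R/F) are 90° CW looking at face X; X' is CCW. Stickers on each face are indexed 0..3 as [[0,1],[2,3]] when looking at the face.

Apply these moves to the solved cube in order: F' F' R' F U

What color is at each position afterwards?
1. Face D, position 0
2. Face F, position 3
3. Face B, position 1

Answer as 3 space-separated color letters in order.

After move 1 (F'): F=GGGG U=WWRR R=YRYR D=OOYY L=OWOW
After move 2 (F'): F=GGGG U=WWYY R=OROR D=WWYY L=OROR
After move 3 (R'): R=RROO U=WBYB F=GWGY D=WGYG B=YBWB
After move 4 (F): F=GGYW U=WBRR R=YRBO D=ORYG L=OWOG
After move 5 (U): U=RWRB F=YRYW R=YBBO B=OWWB L=GGOG
Query 1: D[0] = O
Query 2: F[3] = W
Query 3: B[1] = W

Answer: O W W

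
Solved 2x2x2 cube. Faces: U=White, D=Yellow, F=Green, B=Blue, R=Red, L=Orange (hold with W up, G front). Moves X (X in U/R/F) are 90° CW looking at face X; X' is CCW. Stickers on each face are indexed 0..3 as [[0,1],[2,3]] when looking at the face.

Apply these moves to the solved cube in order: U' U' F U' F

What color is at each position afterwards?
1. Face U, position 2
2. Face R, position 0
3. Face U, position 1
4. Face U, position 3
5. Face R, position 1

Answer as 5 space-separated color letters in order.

Answer: Y W R G B

Derivation:
After move 1 (U'): U=WWWW F=OOGG R=GGRR B=RRBB L=BBOO
After move 2 (U'): U=WWWW F=BBGG R=OORR B=GGBB L=RROO
After move 3 (F): F=GBGB U=WWOR R=WOWR D=ROYY L=RYOY
After move 4 (U'): U=WRWO F=RYGB R=GBWR B=WOBB L=GGOY
After move 5 (F): F=GRBY U=WRYG R=WBOR D=WGYY L=GROO
Query 1: U[2] = Y
Query 2: R[0] = W
Query 3: U[1] = R
Query 4: U[3] = G
Query 5: R[1] = B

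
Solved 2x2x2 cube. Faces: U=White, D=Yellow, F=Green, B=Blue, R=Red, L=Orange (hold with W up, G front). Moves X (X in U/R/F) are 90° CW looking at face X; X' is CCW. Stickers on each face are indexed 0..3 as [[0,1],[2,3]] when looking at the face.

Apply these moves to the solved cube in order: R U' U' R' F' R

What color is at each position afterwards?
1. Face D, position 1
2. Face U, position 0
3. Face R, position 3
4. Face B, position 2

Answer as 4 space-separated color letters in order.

After move 1 (R): R=RRRR U=WGWG F=GYGY D=YBYB B=WBWB
After move 2 (U'): U=GGWW F=OOGY R=GYRR B=RRWB L=WBOO
After move 3 (U'): U=GWGW F=WBGY R=OORR B=GYWB L=RROO
After move 4 (R'): R=OROR U=GWGG F=WWGW D=YBYY B=BYBB
After move 5 (F'): F=WWWG U=GWOO R=BRYR D=ROYY L=RGOG
After move 6 (R): R=YBRR U=GWOG F=WOWY D=RBYB B=OYWB
Query 1: D[1] = B
Query 2: U[0] = G
Query 3: R[3] = R
Query 4: B[2] = W

Answer: B G R W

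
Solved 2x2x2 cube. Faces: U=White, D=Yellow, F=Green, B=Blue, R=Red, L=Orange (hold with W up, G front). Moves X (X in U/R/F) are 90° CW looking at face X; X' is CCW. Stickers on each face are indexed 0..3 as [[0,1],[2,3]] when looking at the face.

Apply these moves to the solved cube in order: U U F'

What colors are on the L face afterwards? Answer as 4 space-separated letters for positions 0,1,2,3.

Answer: R W O W

Derivation:
After move 1 (U): U=WWWW F=RRGG R=BBRR B=OOBB L=GGOO
After move 2 (U): U=WWWW F=BBGG R=OORR B=GGBB L=RROO
After move 3 (F'): F=BGBG U=WWOR R=YOYR D=ROYY L=RWOW
Query: L face = RWOW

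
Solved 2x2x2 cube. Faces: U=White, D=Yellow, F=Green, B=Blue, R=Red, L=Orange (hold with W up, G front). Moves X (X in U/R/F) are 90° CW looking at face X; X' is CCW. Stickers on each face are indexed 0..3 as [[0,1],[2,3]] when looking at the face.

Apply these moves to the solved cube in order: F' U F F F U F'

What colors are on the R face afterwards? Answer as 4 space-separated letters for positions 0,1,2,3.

Answer: W W G R

Derivation:
After move 1 (F'): F=GGGG U=WWRR R=YRYR D=OOYY L=OWOW
After move 2 (U): U=RWRW F=YRGG R=BBYR B=OWBB L=GGOW
After move 3 (F): F=GYGR U=RWWG R=RBWR D=YBYY L=GOOO
After move 4 (F): F=GGRY U=RWOO R=WBGR D=WRYY L=GYOB
After move 5 (F): F=RGYG U=RWBY R=OBOR D=GWYY L=GWOR
After move 6 (U): U=BRYW F=OBYG R=OWOR B=GWBB L=RGOR
After move 7 (F'): F=BGOY U=BROO R=WWGR D=GRYY L=RWOY
Query: R face = WWGR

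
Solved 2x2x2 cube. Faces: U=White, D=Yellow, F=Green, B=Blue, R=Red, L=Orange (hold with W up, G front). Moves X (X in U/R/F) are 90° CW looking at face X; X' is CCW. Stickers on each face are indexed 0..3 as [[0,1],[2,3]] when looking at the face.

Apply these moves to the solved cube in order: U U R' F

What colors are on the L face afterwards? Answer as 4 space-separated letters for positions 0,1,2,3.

After move 1 (U): U=WWWW F=RRGG R=BBRR B=OOBB L=GGOO
After move 2 (U): U=WWWW F=BBGG R=OORR B=GGBB L=RROO
After move 3 (R'): R=OROR U=WBWG F=BWGW D=YBYG B=YGYB
After move 4 (F): F=GBWW U=WBOR R=WRGR D=OOYG L=RYOB
Query: L face = RYOB

Answer: R Y O B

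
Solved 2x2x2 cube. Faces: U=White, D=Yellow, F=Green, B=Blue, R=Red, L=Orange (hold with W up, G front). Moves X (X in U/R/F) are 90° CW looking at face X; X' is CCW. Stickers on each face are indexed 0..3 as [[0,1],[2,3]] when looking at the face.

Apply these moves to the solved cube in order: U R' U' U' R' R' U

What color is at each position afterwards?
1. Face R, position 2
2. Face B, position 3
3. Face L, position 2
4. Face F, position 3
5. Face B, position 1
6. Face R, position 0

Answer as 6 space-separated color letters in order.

Answer: G B O R R W

Derivation:
After move 1 (U): U=WWWW F=RRGG R=BBRR B=OOBB L=GGOO
After move 2 (R'): R=BRBR U=WBWO F=RWGW D=YRYG B=YOYB
After move 3 (U'): U=BOWW F=GGGW R=RWBR B=BRYB L=YOOO
After move 4 (U'): U=OWBW F=YOGW R=GGBR B=RWYB L=BROO
After move 5 (R'): R=GRGB U=OYBR F=YWGW D=YOYW B=GWRB
After move 6 (R'): R=RBGG U=ORBG F=YYGR D=YWYW B=WWOB
After move 7 (U): U=BOGR F=RBGR R=WWGG B=BROB L=YYOO
Query 1: R[2] = G
Query 2: B[3] = B
Query 3: L[2] = O
Query 4: F[3] = R
Query 5: B[1] = R
Query 6: R[0] = W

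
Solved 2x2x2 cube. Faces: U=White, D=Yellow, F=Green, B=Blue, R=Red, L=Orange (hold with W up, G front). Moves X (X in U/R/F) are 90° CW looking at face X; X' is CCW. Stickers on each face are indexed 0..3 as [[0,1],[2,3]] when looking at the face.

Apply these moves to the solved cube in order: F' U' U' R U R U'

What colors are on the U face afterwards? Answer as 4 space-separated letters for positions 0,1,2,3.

Answer: O Y W G

Derivation:
After move 1 (F'): F=GGGG U=WWRR R=YRYR D=OOYY L=OWOW
After move 2 (U'): U=WRWR F=OWGG R=GGYR B=YRBB L=BBOW
After move 3 (U'): U=RRWW F=BBGG R=OWYR B=GGBB L=YROW
After move 4 (R): R=YORW U=RBWG F=BOGY D=OBYG B=WGRB
After move 5 (U): U=WRGB F=YOGY R=WGRW B=YRRB L=BOOW
After move 6 (R): R=RWWG U=WOGY F=YBGG D=ORYY B=BRRB
After move 7 (U'): U=OYWG F=BOGG R=YBWG B=RWRB L=BROW
Query: U face = OYWG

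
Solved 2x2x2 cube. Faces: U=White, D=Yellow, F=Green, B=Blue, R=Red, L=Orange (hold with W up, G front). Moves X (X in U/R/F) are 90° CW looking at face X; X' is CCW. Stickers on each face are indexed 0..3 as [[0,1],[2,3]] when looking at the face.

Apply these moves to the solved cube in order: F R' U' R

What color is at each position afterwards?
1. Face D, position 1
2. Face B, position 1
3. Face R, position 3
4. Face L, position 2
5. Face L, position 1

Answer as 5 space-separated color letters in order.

After move 1 (F): F=GGGG U=WWOO R=WRWR D=RRYY L=OYOY
After move 2 (R'): R=RRWW U=WBOB F=GWGO D=RGYG B=YBRB
After move 3 (U'): U=BBWO F=OYGO R=GWWW B=RRRB L=YBOY
After move 4 (R): R=WGWW U=BYWO F=OGGG D=RRYR B=ORBB
Query 1: D[1] = R
Query 2: B[1] = R
Query 3: R[3] = W
Query 4: L[2] = O
Query 5: L[1] = B

Answer: R R W O B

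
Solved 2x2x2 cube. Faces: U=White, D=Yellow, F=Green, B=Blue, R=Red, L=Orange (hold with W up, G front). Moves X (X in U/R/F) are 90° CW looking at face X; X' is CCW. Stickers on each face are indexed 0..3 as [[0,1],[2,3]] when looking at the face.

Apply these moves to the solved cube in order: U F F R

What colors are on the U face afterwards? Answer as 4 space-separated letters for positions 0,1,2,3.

After move 1 (U): U=WWWW F=RRGG R=BBRR B=OOBB L=GGOO
After move 2 (F): F=GRGR U=WWOG R=WBWR D=RBYY L=GYOY
After move 3 (F): F=GGRR U=WWYY R=OBGR D=WWYY L=GROB
After move 4 (R): R=GORB U=WGYR F=GWRY D=WBYO B=YOWB
Query: U face = WGYR

Answer: W G Y R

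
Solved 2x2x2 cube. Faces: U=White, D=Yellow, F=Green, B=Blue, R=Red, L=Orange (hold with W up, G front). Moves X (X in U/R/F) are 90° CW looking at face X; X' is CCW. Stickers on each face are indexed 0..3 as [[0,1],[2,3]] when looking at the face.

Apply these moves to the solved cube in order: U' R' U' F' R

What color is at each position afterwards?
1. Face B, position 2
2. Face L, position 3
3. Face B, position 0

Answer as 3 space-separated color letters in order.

Answer: R W G

Derivation:
After move 1 (U'): U=WWWW F=OOGG R=GGRR B=RRBB L=BBOO
After move 2 (R'): R=GRGR U=WBWR F=OWGW D=YOYG B=YRYB
After move 3 (U'): U=BRWW F=BBGW R=OWGR B=GRYB L=YROO
After move 4 (F'): F=BWBG U=BROG R=OWYR D=ROYG L=YWOW
After move 5 (R): R=YORW U=BWOG F=BOBG D=RYYG B=GRRB
Query 1: B[2] = R
Query 2: L[3] = W
Query 3: B[0] = G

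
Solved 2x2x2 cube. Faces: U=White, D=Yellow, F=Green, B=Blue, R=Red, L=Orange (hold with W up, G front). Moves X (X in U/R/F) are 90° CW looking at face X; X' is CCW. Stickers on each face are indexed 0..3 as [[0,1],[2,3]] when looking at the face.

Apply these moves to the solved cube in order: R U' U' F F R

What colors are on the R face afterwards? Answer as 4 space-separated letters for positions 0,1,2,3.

After move 1 (R): R=RRRR U=WGWG F=GYGY D=YBYB B=WBWB
After move 2 (U'): U=GGWW F=OOGY R=GYRR B=RRWB L=WBOO
After move 3 (U'): U=GWGW F=WBGY R=OORR B=GYWB L=RROO
After move 4 (F): F=GWYB U=GWOR R=GOWR D=ROYB L=RYOB
After move 5 (F): F=YGBW U=GWBY R=OORR D=WGYB L=RROO
After move 6 (R): R=RORO U=GGBW F=YGBB D=WWYG B=YYWB
Query: R face = RORO

Answer: R O R O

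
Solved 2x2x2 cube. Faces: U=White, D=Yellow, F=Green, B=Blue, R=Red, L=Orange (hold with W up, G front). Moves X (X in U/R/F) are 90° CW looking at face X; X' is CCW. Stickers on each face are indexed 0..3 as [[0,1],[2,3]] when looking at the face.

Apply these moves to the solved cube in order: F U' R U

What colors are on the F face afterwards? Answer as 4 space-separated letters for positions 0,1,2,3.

After move 1 (F): F=GGGG U=WWOO R=WRWR D=RRYY L=OYOY
After move 2 (U'): U=WOWO F=OYGG R=GGWR B=WRBB L=BBOY
After move 3 (R): R=WGRG U=WYWG F=ORGY D=RBYW B=OROB
After move 4 (U): U=WWGY F=WGGY R=ORRG B=BBOB L=OROY
Query: F face = WGGY

Answer: W G G Y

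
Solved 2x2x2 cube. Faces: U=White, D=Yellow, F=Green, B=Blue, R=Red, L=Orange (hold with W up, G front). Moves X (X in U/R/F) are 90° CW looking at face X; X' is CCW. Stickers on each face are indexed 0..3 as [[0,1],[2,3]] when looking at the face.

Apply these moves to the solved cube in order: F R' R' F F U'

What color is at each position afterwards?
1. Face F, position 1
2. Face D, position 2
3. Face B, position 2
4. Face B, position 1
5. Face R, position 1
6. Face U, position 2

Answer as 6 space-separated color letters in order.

After move 1 (F): F=GGGG U=WWOO R=WRWR D=RRYY L=OYOY
After move 2 (R'): R=RRWW U=WBOB F=GWGO D=RGYG B=YBRB
After move 3 (R'): R=RWRW U=WROY F=GBGB D=RWYO B=GBGB
After move 4 (F): F=GGBB U=WRYY R=OWYW D=RRYO L=OROW
After move 5 (F): F=BGBG U=WRWR R=YWYW D=YOYO L=OROR
After move 6 (U'): U=RRWW F=ORBG R=BGYW B=YWGB L=GBOR
Query 1: F[1] = R
Query 2: D[2] = Y
Query 3: B[2] = G
Query 4: B[1] = W
Query 5: R[1] = G
Query 6: U[2] = W

Answer: R Y G W G W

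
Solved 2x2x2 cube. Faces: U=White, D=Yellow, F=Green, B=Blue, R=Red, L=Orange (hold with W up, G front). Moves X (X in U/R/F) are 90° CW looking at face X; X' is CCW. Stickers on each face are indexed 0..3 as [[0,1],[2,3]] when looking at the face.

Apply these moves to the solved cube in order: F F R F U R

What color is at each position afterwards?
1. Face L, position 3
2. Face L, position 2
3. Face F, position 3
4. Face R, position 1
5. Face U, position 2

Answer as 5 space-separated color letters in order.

After move 1 (F): F=GGGG U=WWOO R=WRWR D=RRYY L=OYOY
After move 2 (F): F=GGGG U=WWYY R=OROR D=WWYY L=OROR
After move 3 (R): R=OORR U=WGYG F=GWGY D=WBYB B=YBWB
After move 4 (F): F=GGYW U=WGRR R=YOGR D=ROYB L=OWOB
After move 5 (U): U=RWRG F=YOYW R=YBGR B=OWWB L=GGOB
After move 6 (R): R=GYRB U=RORW F=YOYB D=RWYO B=GWWB
Query 1: L[3] = B
Query 2: L[2] = O
Query 3: F[3] = B
Query 4: R[1] = Y
Query 5: U[2] = R

Answer: B O B Y R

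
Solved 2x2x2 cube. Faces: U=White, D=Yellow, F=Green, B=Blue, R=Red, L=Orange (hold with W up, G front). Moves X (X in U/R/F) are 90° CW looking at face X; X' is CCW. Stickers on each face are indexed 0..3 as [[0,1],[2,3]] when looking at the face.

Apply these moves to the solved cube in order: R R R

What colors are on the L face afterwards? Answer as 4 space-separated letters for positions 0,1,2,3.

After move 1 (R): R=RRRR U=WGWG F=GYGY D=YBYB B=WBWB
After move 2 (R): R=RRRR U=WYWY F=GBGB D=YWYW B=GBGB
After move 3 (R): R=RRRR U=WBWB F=GWGW D=YGYG B=YBYB
Query: L face = OOOO

Answer: O O O O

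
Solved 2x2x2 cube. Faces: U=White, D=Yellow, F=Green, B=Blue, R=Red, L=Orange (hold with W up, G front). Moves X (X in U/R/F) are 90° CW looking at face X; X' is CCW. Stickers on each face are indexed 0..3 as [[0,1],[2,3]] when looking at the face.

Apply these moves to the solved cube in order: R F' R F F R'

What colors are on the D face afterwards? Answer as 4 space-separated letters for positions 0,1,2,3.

Answer: G G Y Y

Derivation:
After move 1 (R): R=RRRR U=WGWG F=GYGY D=YBYB B=WBWB
After move 2 (F'): F=YYGG U=WGRR R=BRYR D=OOYB L=OGOW
After move 3 (R): R=YBRR U=WYRG F=YOGB D=OWYW B=RBGB
After move 4 (F): F=GYBO U=WYWG R=RBGR D=RYYW L=OOOW
After move 5 (F): F=BGOY U=WYWO R=WBGR D=GRYW L=OROY
After move 6 (R'): R=BRWG U=WGWR F=BYOO D=GGYY B=WBRB
Query: D face = GGYY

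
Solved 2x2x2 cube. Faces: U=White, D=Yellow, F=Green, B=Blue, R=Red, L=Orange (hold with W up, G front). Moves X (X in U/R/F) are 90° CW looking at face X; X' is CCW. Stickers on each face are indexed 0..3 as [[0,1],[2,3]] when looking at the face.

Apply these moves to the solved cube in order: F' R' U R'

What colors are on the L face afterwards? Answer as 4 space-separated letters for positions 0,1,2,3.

Answer: G W O W

Derivation:
After move 1 (F'): F=GGGG U=WWRR R=YRYR D=OOYY L=OWOW
After move 2 (R'): R=RRYY U=WBRB F=GWGR D=OGYG B=YBOB
After move 3 (U): U=RWBB F=RRGR R=YBYY B=OWOB L=GWOW
After move 4 (R'): R=BYYY U=ROBO F=RWGB D=ORYR B=GWGB
Query: L face = GWOW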